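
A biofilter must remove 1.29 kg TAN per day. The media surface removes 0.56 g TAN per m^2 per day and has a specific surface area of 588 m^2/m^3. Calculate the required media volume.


A = 1.29*1000 / 0.56 = 2303.5714 m^2
V = 2303.5714 / 588 = 3.91764

3.91764 m^3


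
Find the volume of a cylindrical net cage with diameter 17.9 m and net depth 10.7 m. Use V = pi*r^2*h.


r = d/2 = 17.9/2 = 8.95 m
Base area = pi*r^2 = pi*8.95^2 = 251.64943 m^2
Volume = 251.64943 * 10.7 = 2692.65 m^3

2692.65 m^3


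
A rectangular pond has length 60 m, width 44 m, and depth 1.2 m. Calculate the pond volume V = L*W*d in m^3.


Base area = L * W = 60 * 44 = 2640 m^2
Volume = area * depth = 2640 * 1.2 = 3168 m^3

3168 m^3


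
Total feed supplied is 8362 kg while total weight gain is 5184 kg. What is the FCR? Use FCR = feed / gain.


FCR = feed consumed / weight gained
FCR = 8362 kg / 5184 kg = 1.61304

1.61304


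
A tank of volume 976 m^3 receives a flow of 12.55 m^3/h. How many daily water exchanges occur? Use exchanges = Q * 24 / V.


Daily flow volume = 12.55 m^3/h * 24 h = 301.2 m^3/day
Exchanges = daily flow / tank volume = 301.2 / 976 = 0.308607 exchanges/day

0.308607 exchanges/day


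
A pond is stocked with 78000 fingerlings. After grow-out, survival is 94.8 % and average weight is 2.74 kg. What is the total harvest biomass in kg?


Survivors = 78000 * 94.8/100 = 73944 fish
Harvest biomass = survivors * W_f = 73944 * 2.74 = 202606.56 kg

202606.56 kg


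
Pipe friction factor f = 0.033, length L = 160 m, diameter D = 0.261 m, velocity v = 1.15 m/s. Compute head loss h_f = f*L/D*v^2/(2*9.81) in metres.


v^2 = 1.15^2 = 1.3225 m^2/s^2
L/D = 160/0.261 = 613.02682
h_f = f*(L/D)*v^2/(2g) = 0.033 * 613.02682 * 1.3225 / 19.62 = 1.36361 m

1.36361 m


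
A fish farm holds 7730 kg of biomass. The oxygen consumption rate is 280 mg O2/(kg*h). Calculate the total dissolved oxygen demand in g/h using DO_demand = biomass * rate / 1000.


Total O2 consumption (mg/h) = 7730 kg * 280 mg/(kg*h) = 2164400 mg/h
Convert to g/h: 2164400 / 1000 = 2164.4 g/h

2164.4 g/h


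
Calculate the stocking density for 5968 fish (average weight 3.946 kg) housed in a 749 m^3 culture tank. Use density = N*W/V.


Total biomass = 5968 fish * 3.946 kg = 23549.728 kg
Density = total biomass / volume = 23549.728 / 749 = 31.4416 kg/m^3

31.4416 kg/m^3


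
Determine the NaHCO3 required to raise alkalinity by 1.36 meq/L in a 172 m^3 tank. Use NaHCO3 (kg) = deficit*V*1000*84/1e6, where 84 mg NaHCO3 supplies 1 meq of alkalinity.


Tank volume in L = 172 m^3 * 1000 = 172000 L
Total meq required = 1.36 meq/L * 172000 L = 233920 meq
NaHCO3 mass = 233920 meq * 84 mg/meq / 1e6 = 19.6493 kg

19.6493 kg


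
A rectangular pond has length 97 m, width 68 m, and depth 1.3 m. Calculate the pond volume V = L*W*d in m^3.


Base area = L * W = 97 * 68 = 6596 m^2
Volume = area * depth = 6596 * 1.3 = 8574.8 m^3

8574.8 m^3


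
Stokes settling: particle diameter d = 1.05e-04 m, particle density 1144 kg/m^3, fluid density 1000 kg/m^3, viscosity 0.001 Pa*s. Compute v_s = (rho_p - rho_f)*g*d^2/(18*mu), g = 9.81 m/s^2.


Density difference: rho_p - rho_f = 1144 - 1000 = 144 kg/m^3
d^2 = (1.05e-04)^2 = 1.1025e-08 m^2
Numerator = (rho_p - rho_f) * g * d^2 = 144 * 9.81 * 1.1025e-08 = 1.5574356e-05
Denominator = 18 * mu = 18 * 0.001 = 0.018
v_s = 1.5574356e-05 / 0.018 = 8.65242e-04 m/s
Check: Re = rho_f * v_s * d / mu = 1000 * 8.65242e-04 * 1.05e-04 / 0.001 = 0.0909 < 1, so Stokes' law applies.

8.65242e-04 m/s


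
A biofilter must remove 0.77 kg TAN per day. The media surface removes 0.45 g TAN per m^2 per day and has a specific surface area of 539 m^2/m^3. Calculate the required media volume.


A = 0.77*1000 / 0.45 = 1711.1111 m^2
V = 1711.1111 / 539 = 3.1746

3.1746 m^3


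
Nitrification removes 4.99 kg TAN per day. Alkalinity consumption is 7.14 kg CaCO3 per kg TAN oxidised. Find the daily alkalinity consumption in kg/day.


Alkalinity factor: 7.14 kg CaCO3 consumed per kg TAN nitrified
alk = 4.99 kg TAN * 7.14 = 35.6286 kg CaCO3/day

35.6286 kg CaCO3/day


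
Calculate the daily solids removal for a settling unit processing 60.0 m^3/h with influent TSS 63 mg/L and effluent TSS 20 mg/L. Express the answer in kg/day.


Concentration drop: TSS_in - TSS_out = 63 - 20 = 43 mg/L
Hourly solids removed = Q * dTSS = 60.0 m^3/h * 43 mg/L = 2580 g/h  (m^3/h * mg/L = g/h)
Daily solids removed = 2580 * 24 = 61920 g/day
Convert g to kg: 61920 / 1000 = 61.92 kg/day

61.92 kg/day


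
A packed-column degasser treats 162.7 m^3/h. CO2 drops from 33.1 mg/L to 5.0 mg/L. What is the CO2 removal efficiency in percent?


CO2_out / CO2_in = 5.0 / 33.1 = 0.1510574
Fraction remaining = 0.1510574
efficiency = (1 - 0.1510574) * 100 = 84.8943 %

84.8943 %


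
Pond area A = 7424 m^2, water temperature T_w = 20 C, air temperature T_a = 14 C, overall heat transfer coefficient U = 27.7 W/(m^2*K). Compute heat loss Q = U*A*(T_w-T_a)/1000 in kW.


Temperature difference dT = 20 - 14 = 6 K
Heat loss (W) = U * A * dT = 27.7 * 7424 * 6 = 1233868.8 W
Convert to kW: 1233868.8 / 1000 = 1233.8688 kW

1233.8688 kW


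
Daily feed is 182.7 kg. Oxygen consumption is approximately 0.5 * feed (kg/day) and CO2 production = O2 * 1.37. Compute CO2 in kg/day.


O2 = 182.7 * 0.5 = 91.35
CO2 = 91.35 * 1.37 = 125.1495

125.1495 kg/day


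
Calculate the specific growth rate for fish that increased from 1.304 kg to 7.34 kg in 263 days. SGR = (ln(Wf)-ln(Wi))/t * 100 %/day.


ln(W_f) = ln(7.34) = 1.9933388
ln(W_i) = ln(1.304) = 0.26543646
ln(W_f) - ln(W_i) = 1.9933388 - 0.26543646 = 1.7279023
SGR = 1.7279023 / 263 * 100 = 0.656997 %/day

0.656997 %/day


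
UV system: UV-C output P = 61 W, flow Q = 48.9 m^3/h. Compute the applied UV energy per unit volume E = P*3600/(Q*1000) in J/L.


Energy delivered per hour = 61 W * 3600 s = 219600 J/h
Volume treated per hour = 48.9 m^3/h * 1000 = 48900 L/h
dose = 219600 / 48900 = 4.4908 J/L

4.4908 J/L


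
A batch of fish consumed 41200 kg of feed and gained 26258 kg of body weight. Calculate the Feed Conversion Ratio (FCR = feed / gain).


FCR = feed consumed / weight gained
FCR = 41200 kg / 26258 kg = 1.56905

1.56905


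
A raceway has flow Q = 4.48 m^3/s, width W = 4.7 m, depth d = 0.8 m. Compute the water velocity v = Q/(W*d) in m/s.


Cross-sectional area = W * d = 4.7 * 0.8 = 3.76 m^2
Velocity = Q / A = 4.48 / 3.76 = 1.19149 m/s

1.19149 m/s


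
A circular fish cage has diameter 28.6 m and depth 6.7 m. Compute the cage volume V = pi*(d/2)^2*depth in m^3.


r = d/2 = 28.6/2 = 14.3 m
Base area = pi*r^2 = pi*14.3^2 = 642.42428 m^2
Volume = 642.42428 * 6.7 = 4304.24 m^3

4304.24 m^3


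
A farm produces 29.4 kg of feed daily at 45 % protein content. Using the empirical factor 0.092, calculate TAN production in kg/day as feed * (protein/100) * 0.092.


Protein in feed = 29.4 * 45/100 = 13.23 kg/day
TAN = protein * 0.092 = 13.23 * 0.092 = 1.21716 kg/day

1.21716 kg/day


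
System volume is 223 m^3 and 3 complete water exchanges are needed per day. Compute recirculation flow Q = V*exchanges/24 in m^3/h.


Daily recirculation volume = 223 m^3 * 3 = 669 m^3/day
Flow rate Q = daily volume / 24 h = 669 / 24 = 27.875 m^3/h

27.875 m^3/h


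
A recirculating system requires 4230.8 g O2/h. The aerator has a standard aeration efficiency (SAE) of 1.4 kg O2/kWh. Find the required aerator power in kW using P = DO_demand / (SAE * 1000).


SAE in g O2/kWh = 1.4 * 1000 = 1400 g/kWh
P = DO_demand / SAE_g = 4230.8 / 1400 = 3.022 kW

3.022 kW


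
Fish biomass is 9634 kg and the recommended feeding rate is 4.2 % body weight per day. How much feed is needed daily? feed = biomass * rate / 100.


Feeding rate fraction = 4.2% / 100 = 0.042
Daily feed = 9634 kg * 0.042 = 404.628 kg/day

404.628 kg/day


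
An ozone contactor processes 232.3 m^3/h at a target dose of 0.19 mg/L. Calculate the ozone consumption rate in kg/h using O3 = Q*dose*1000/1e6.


O3 demand (mg/h) = Q * dose * 1000 = 232.3 * 0.19 * 1000 = 44137 mg/h
Convert mg to kg: 44137 / 1e6 = 0.044137 kg/h

0.044137 kg/h


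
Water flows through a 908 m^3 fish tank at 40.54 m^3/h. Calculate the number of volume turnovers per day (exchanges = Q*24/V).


Daily flow volume = 40.54 m^3/h * 24 h = 972.96 m^3/day
Exchanges = daily flow / tank volume = 972.96 / 908 = 1.07154 exchanges/day

1.07154 exchanges/day


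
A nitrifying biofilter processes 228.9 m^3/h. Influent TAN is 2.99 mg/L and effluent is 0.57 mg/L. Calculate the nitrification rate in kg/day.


Concentration drop: TAN_in - TAN_out = 2.99 - 0.57 = 2.42 mg/L
Hourly TAN removed = Q * dTAN = 228.9 m^3/h * 2.42 mg/L = 553.938 g/h  (m^3/h * mg/L = g/h)
Daily TAN removed = 553.938 * 24 = 13294.512 g/day
Convert to kg/day: 13294.512 / 1000 = 13.294512 kg/day

13.294512 kg/day


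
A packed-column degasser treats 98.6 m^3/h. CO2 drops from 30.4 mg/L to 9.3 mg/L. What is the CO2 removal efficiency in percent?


CO2_out / CO2_in = 9.3 / 30.4 = 0.30592105
Fraction remaining = 0.30592105
efficiency = (1 - 0.30592105) * 100 = 69.4079 %

69.4079 %


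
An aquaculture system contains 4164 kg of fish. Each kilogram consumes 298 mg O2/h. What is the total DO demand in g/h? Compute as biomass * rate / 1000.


Total O2 consumption (mg/h) = 4164 kg * 298 mg/(kg*h) = 1240872 mg/h
Convert to g/h: 1240872 / 1000 = 1240.872 g/h

1240.872 g/h


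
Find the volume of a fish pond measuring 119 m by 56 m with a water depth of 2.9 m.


Base area = L * W = 119 * 56 = 6664 m^2
Volume = area * depth = 6664 * 2.9 = 19325.6 m^3

19325.6 m^3


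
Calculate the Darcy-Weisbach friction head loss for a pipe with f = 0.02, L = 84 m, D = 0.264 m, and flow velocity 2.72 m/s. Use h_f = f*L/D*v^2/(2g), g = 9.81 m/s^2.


v^2 = 2.72^2 = 7.3984 m^2/s^2
L/D = 84/0.264 = 318.18182
h_f = f*(L/D)*v^2/(2g) = 0.02 * 318.18182 * 7.3984 / 19.62 = 2.39963 m

2.39963 m


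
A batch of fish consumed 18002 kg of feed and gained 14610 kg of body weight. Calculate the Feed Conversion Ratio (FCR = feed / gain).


FCR = feed consumed / weight gained
FCR = 18002 kg / 14610 kg = 1.23217

1.23217


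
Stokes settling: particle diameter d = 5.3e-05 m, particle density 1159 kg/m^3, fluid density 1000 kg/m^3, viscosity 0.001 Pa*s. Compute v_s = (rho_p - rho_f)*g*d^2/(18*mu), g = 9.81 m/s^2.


Density difference: rho_p - rho_f = 1159 - 1000 = 159 kg/m^3
d^2 = (5.3e-05)^2 = 2.809e-09 m^2
Numerator = (rho_p - rho_f) * g * d^2 = 159 * 9.81 * 2.809e-09 = 4.3814501e-06
Denominator = 18 * mu = 18 * 0.001 = 0.018
v_s = 4.3814501e-06 / 0.018 = 2.43414e-04 m/s
Check: Re = rho_f * v_s * d / mu = 1000 * 2.43414e-04 * 5.3e-05 / 0.001 = 0.0129 < 1, so Stokes' law applies.

2.43414e-04 m/s


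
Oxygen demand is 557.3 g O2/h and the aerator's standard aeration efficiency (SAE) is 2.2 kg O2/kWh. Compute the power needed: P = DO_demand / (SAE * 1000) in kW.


SAE in g O2/kWh = 2.2 * 1000 = 2200 g/kWh
P = DO_demand / SAE_g = 557.3 / 2200 = 0.253318 kW

0.253318 kW


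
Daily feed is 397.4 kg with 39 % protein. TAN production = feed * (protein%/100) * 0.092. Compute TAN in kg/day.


Protein in feed = 397.4 * 39/100 = 154.986 kg/day
TAN = protein * 0.092 = 154.986 * 0.092 = 14.258712 kg/day

14.258712 kg/day


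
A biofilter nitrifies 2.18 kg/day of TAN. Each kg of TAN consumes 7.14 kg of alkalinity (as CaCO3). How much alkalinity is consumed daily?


Alkalinity factor: 7.14 kg CaCO3 consumed per kg TAN nitrified
alk = 2.18 kg TAN * 7.14 = 15.5652 kg CaCO3/day

15.5652 kg CaCO3/day


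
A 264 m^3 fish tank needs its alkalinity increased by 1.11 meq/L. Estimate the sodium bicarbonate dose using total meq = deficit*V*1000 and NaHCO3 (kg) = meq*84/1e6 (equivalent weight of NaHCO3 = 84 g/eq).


Tank volume in L = 264 m^3 * 1000 = 264000 L
Total meq required = 1.11 meq/L * 264000 L = 293040 meq
NaHCO3 mass = 293040 meq * 84 mg/meq / 1e6 = 24.6154 kg

24.6154 kg


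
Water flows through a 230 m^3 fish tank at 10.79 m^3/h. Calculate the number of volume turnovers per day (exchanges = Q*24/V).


Daily flow volume = 10.79 m^3/h * 24 h = 258.96 m^3/day
Exchanges = daily flow / tank volume = 258.96 / 230 = 1.12591 exchanges/day

1.12591 exchanges/day


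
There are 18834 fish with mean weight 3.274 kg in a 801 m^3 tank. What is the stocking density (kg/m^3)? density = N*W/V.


Total biomass = 18834 fish * 3.274 kg = 61662.516 kg
Density = total biomass / volume = 61662.516 / 801 = 76.9819 kg/m^3

76.9819 kg/m^3


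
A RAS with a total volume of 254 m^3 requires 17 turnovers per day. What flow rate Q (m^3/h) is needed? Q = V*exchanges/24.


Daily recirculation volume = 254 m^3 * 17 = 4318 m^3/day
Flow rate Q = daily volume / 24 h = 4318 / 24 = 179.917 m^3/h

179.917 m^3/h


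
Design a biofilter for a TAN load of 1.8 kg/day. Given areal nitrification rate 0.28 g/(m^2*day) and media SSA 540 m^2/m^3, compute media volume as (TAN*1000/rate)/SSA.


A = 1.8*1000 / 0.28 = 6428.5714 m^2
V = 6428.5714 / 540 = 11.9048

11.9048 m^3


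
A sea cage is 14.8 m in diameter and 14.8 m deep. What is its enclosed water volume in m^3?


r = d/2 = 14.8/2 = 7.4 m
Base area = pi*r^2 = pi*7.4^2 = 172.03361 m^2
Volume = 172.03361 * 14.8 = 2546.1 m^3

2546.1 m^3


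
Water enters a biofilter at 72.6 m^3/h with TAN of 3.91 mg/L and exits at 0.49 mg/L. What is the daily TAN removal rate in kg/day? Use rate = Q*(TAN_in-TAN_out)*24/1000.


Concentration drop: TAN_in - TAN_out = 3.91 - 0.49 = 3.42 mg/L
Hourly TAN removed = Q * dTAN = 72.6 m^3/h * 3.42 mg/L = 248.292 g/h  (m^3/h * mg/L = g/h)
Daily TAN removed = 248.292 * 24 = 5959.008 g/day
Convert to kg/day: 5959.008 / 1000 = 5.959008 kg/day

5.959008 kg/day


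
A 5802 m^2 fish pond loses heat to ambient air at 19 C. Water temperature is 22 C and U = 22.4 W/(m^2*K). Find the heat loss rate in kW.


Temperature difference dT = 22 - 19 = 3 K
Heat loss (W) = U * A * dT = 22.4 * 5802 * 3 = 389894.4 W
Convert to kW: 389894.4 / 1000 = 389.8944 kW

389.8944 kW


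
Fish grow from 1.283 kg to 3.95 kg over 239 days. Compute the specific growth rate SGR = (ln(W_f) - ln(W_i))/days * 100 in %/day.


ln(W_f) = ln(3.95) = 1.3737156
ln(W_i) = ln(1.283) = 0.24920109
ln(W_f) - ln(W_i) = 1.3737156 - 0.24920109 = 1.1245145
SGR = 1.1245145 / 239 * 100 = 0.470508 %/day

0.470508 %/day


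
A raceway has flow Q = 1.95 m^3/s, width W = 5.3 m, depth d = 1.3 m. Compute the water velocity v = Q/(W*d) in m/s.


Cross-sectional area = W * d = 5.3 * 1.3 = 6.89 m^2
Velocity = Q / A = 1.95 / 6.89 = 0.283019 m/s

0.283019 m/s


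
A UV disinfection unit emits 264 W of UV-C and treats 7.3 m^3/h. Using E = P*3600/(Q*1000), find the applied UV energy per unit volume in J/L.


Energy delivered per hour = 264 W * 3600 s = 950400 J/h
Volume treated per hour = 7.3 m^3/h * 1000 = 7300 L/h
dose = 950400 / 7300 = 130.192 J/L

130.192 J/L


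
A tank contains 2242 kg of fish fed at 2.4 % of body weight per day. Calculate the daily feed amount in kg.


Feeding rate fraction = 2.4% / 100 = 0.024
Daily feed = 2242 kg * 0.024 = 53.808 kg/day

53.808 kg/day


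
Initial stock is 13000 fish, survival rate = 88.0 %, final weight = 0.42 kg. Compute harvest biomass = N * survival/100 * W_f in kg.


Survivors = 13000 * 88.0/100 = 11440 fish
Harvest biomass = survivors * W_f = 11440 * 0.42 = 4804.8 kg

4804.8 kg


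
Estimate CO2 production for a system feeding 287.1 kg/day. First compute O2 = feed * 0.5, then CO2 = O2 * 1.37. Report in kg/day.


O2 = 287.1 * 0.5 = 143.55
CO2 = 143.55 * 1.37 = 196.6635

196.6635 kg/day


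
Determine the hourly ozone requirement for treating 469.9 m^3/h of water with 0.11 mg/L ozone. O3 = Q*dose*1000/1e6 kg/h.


O3 demand (mg/h) = Q * dose * 1000 = 469.9 * 0.11 * 1000 = 51689 mg/h
Convert mg to kg: 51689 / 1e6 = 0.051689 kg/h

0.051689 kg/h


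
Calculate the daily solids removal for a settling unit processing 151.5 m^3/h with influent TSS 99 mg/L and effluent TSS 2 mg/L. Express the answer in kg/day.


Concentration drop: TSS_in - TSS_out = 99 - 2 = 97 mg/L
Hourly solids removed = Q * dTSS = 151.5 m^3/h * 97 mg/L = 14695.5 g/h  (m^3/h * mg/L = g/h)
Daily solids removed = 14695.5 * 24 = 352692 g/day
Convert g to kg: 352692 / 1000 = 352.692 kg/day

352.692 kg/day


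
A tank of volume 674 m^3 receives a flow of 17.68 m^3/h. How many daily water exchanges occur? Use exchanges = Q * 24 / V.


Daily flow volume = 17.68 m^3/h * 24 h = 424.32 m^3/day
Exchanges = daily flow / tank volume = 424.32 / 674 = 0.629555 exchanges/day

0.629555 exchanges/day


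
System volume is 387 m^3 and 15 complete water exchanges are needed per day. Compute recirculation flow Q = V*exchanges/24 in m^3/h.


Daily recirculation volume = 387 m^3 * 15 = 5805 m^3/day
Flow rate Q = daily volume / 24 h = 5805 / 24 = 241.875 m^3/h

241.875 m^3/h


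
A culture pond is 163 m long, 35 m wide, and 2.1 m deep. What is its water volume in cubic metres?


Base area = L * W = 163 * 35 = 5705 m^2
Volume = area * depth = 5705 * 2.1 = 11980.5 m^3

11980.5 m^3


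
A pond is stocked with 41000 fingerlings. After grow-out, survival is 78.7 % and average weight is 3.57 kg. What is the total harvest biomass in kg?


Survivors = 41000 * 78.7/100 = 32267 fish
Harvest biomass = survivors * W_f = 32267 * 3.57 = 115193.19 kg

115193.19 kg


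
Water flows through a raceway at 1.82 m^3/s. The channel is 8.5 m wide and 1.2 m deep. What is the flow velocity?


Cross-sectional area = W * d = 8.5 * 1.2 = 10.2 m^2
Velocity = Q / A = 1.82 / 10.2 = 0.178431 m/s

0.178431 m/s


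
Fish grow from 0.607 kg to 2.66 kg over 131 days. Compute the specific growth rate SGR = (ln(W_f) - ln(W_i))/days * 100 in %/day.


ln(W_f) = ln(2.66) = 0.97832612
ln(W_i) = ln(0.607) = -0.49922649
ln(W_f) - ln(W_i) = 0.97832612 - -0.49922649 = 1.4775526
SGR = 1.4775526 / 131 * 100 = 1.1279 %/day

1.1279 %/day


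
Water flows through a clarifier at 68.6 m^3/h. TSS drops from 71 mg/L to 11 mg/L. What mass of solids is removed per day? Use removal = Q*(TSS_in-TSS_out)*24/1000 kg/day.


Concentration drop: TSS_in - TSS_out = 71 - 11 = 60 mg/L
Hourly solids removed = Q * dTSS = 68.6 m^3/h * 60 mg/L = 4116 g/h  (m^3/h * mg/L = g/h)
Daily solids removed = 4116 * 24 = 98784 g/day
Convert g to kg: 98784 / 1000 = 98.784 kg/day

98.784 kg/day


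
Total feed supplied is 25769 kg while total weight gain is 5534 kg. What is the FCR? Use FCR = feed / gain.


FCR = feed consumed / weight gained
FCR = 25769 kg / 5534 kg = 4.65649

4.65649


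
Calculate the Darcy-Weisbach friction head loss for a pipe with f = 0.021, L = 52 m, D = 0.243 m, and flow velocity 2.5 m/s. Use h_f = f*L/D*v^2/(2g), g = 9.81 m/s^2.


v^2 = 2.5^2 = 6.25 m^2/s^2
L/D = 52/0.243 = 213.99177
h_f = f*(L/D)*v^2/(2g) = 0.021 * 213.99177 * 6.25 / 19.62 = 1.43152 m

1.43152 m


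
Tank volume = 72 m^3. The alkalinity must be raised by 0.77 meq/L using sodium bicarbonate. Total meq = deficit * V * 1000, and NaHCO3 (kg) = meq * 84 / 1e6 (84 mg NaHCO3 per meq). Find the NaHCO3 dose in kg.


Tank volume in L = 72 m^3 * 1000 = 72000 L
Total meq required = 0.77 meq/L * 72000 L = 55440 meq
NaHCO3 mass = 55440 meq * 84 mg/meq / 1e6 = 4.65696 kg

4.65696 kg


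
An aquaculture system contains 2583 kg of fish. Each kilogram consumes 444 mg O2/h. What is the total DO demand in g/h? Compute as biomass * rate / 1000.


Total O2 consumption (mg/h) = 2583 kg * 444 mg/(kg*h) = 1146852 mg/h
Convert to g/h: 1146852 / 1000 = 1146.852 g/h

1146.852 g/h


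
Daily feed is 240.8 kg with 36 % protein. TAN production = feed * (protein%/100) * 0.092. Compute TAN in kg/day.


Protein in feed = 240.8 * 36/100 = 86.688 kg/day
TAN = protein * 0.092 = 86.688 * 0.092 = 7.975296 kg/day

7.975296 kg/day


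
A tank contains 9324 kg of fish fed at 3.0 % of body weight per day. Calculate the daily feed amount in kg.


Feeding rate fraction = 3.0% / 100 = 0.03
Daily feed = 9324 kg * 0.03 = 279.72 kg/day

279.72 kg/day


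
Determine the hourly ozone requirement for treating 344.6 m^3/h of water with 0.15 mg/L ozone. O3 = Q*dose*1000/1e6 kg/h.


O3 demand (mg/h) = Q * dose * 1000 = 344.6 * 0.15 * 1000 = 51690 mg/h
Convert mg to kg: 51690 / 1e6 = 0.05169 kg/h

0.05169 kg/h


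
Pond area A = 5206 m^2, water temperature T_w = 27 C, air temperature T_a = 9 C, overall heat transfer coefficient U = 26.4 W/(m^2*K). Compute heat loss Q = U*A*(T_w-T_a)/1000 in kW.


Temperature difference dT = 27 - 9 = 18 K
Heat loss (W) = U * A * dT = 26.4 * 5206 * 18 = 2473891.2 W
Convert to kW: 2473891.2 / 1000 = 2473.8912 kW

2473.8912 kW


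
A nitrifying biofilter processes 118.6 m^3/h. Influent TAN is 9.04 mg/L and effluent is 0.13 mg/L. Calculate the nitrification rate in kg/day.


Concentration drop: TAN_in - TAN_out = 9.04 - 0.13 = 8.91 mg/L
Hourly TAN removed = Q * dTAN = 118.6 m^3/h * 8.91 mg/L = 1056.726 g/h  (m^3/h * mg/L = g/h)
Daily TAN removed = 1056.726 * 24 = 25361.424 g/day
Convert to kg/day: 25361.424 / 1000 = 25.361424 kg/day

25.361424 kg/day


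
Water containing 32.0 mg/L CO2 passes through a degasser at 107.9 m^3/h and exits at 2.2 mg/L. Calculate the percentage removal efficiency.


CO2_out / CO2_in = 2.2 / 32.0 = 0.06875
Fraction remaining = 0.06875
efficiency = (1 - 0.06875) * 100 = 93.125 %

93.125 %


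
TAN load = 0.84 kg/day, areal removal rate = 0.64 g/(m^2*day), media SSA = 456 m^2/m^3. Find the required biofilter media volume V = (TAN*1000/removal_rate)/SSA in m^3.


A = 0.84*1000 / 0.64 = 1312.5 m^2
V = 1312.5 / 456 = 2.87829

2.87829 m^3


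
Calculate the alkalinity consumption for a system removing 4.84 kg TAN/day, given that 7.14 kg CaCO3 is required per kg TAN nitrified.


Alkalinity factor: 7.14 kg CaCO3 consumed per kg TAN nitrified
alk = 4.84 kg TAN * 7.14 = 34.5576 kg CaCO3/day

34.5576 kg CaCO3/day


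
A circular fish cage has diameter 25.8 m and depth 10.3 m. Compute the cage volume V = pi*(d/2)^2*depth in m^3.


r = d/2 = 25.8/2 = 12.9 m
Base area = pi*r^2 = pi*12.9^2 = 522.79243 m^2
Volume = 522.79243 * 10.3 = 5384.76 m^3

5384.76 m^3


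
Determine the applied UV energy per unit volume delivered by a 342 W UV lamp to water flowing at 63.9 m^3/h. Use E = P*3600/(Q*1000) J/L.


Energy delivered per hour = 342 W * 3600 s = 1231200 J/h
Volume treated per hour = 63.9 m^3/h * 1000 = 63900 L/h
dose = 1231200 / 63900 = 19.2676 J/L

19.2676 J/L


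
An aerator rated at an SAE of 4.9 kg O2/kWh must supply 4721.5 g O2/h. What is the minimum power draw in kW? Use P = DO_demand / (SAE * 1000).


SAE in g O2/kWh = 4.9 * 1000 = 4900 g/kWh
P = DO_demand / SAE_g = 4721.5 / 4900 = 0.963571 kW

0.963571 kW


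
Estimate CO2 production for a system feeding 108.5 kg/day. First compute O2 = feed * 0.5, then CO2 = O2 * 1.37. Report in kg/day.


O2 = 108.5 * 0.5 = 54.25
CO2 = 54.25 * 1.37 = 74.3225

74.3225 kg/day


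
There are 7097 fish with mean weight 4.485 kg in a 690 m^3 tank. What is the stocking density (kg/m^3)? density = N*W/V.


Total biomass = 7097 fish * 4.485 kg = 31830.045 kg
Density = total biomass / volume = 31830.045 / 690 = 46.1305 kg/m^3

46.1305 kg/m^3


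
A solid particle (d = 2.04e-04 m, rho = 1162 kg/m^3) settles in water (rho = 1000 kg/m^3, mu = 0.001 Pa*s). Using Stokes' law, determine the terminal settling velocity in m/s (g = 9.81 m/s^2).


Density difference: rho_p - rho_f = 1162 - 1000 = 162 kg/m^3
d^2 = (2.04e-04)^2 = 4.1616e-08 m^2
Numerator = (rho_p - rho_f) * g * d^2 = 162 * 9.81 * 4.1616e-08 = 6.613698e-05
Denominator = 18 * mu = 18 * 0.001 = 0.018
v_s = 6.613698e-05 / 0.018 = 0.00367428 m/s
Check: Re = rho_f * v_s * d / mu = 1000 * 0.00367428 * 2.04e-04 / 0.001 = 0.75 < 1, so Stokes' law applies.

0.00367428 m/s


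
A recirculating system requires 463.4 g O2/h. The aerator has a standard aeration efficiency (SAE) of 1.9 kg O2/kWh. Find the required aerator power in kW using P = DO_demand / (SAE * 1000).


SAE in g O2/kWh = 1.9 * 1000 = 1900 g/kWh
P = DO_demand / SAE_g = 463.4 / 1900 = 0.243895 kW

0.243895 kW


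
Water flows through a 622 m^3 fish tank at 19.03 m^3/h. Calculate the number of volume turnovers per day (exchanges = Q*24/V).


Daily flow volume = 19.03 m^3/h * 24 h = 456.72 m^3/day
Exchanges = daily flow / tank volume = 456.72 / 622 = 0.734277 exchanges/day

0.734277 exchanges/day


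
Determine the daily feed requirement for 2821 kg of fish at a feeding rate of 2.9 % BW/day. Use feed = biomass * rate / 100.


Feeding rate fraction = 2.9% / 100 = 0.029
Daily feed = 2821 kg * 0.029 = 81.809 kg/day

81.809 kg/day


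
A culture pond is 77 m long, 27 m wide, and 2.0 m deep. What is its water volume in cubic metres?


Base area = L * W = 77 * 27 = 2079 m^2
Volume = area * depth = 2079 * 2.0 = 4158 m^3

4158 m^3


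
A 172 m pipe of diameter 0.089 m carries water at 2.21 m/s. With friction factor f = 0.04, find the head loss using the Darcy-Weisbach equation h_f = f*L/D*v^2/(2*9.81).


v^2 = 2.21^2 = 4.8841 m^2/s^2
L/D = 172/0.089 = 1932.5843
h_f = f*(L/D)*v^2/(2g) = 0.04 * 1932.5843 * 4.8841 / 19.62 = 19.2435 m

19.2435 m


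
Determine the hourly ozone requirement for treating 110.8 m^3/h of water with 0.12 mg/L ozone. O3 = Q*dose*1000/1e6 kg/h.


O3 demand (mg/h) = Q * dose * 1000 = 110.8 * 0.12 * 1000 = 13296 mg/h
Convert mg to kg: 13296 / 1e6 = 0.013296 kg/h

0.013296 kg/h


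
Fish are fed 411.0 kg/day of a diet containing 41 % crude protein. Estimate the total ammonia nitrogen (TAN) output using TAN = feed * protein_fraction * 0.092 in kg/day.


Protein in feed = 411.0 * 41/100 = 168.51 kg/day
TAN = protein * 0.092 = 168.51 * 0.092 = 15.50292 kg/day

15.50292 kg/day


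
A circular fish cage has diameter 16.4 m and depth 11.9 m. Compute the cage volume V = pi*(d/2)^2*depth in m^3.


r = d/2 = 16.4/2 = 8.2 m
Base area = pi*r^2 = pi*8.2^2 = 211.24069 m^2
Volume = 211.24069 * 11.9 = 2513.76 m^3

2513.76 m^3


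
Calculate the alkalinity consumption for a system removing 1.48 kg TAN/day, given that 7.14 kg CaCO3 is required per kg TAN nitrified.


Alkalinity factor: 7.14 kg CaCO3 consumed per kg TAN nitrified
alk = 1.48 kg TAN * 7.14 = 10.5672 kg CaCO3/day

10.5672 kg CaCO3/day


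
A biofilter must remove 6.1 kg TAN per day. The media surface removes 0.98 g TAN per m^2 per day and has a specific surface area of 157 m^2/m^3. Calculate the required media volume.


A = 6.1*1000 / 0.98 = 6224.4898 m^2
V = 6224.4898 / 157 = 39.6464

39.6464 m^3


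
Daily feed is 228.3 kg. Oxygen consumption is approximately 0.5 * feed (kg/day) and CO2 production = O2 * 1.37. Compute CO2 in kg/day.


O2 = 228.3 * 0.5 = 114.15
CO2 = 114.15 * 1.37 = 156.3855

156.3855 kg/day


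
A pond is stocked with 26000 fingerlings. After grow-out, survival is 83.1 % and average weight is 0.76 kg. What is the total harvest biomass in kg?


Survivors = 26000 * 83.1/100 = 21606 fish
Harvest biomass = survivors * W_f = 21606 * 0.76 = 16420.56 kg

16420.56 kg


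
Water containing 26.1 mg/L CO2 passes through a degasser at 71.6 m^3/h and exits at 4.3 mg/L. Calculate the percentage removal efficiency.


CO2_out / CO2_in = 4.3 / 26.1 = 0.16475096
Fraction remaining = 0.16475096
efficiency = (1 - 0.16475096) * 100 = 83.5249 %

83.5249 %


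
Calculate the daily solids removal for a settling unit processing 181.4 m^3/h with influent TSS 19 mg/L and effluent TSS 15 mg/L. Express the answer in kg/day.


Concentration drop: TSS_in - TSS_out = 19 - 15 = 4 mg/L
Hourly solids removed = Q * dTSS = 181.4 m^3/h * 4 mg/L = 725.6 g/h  (m^3/h * mg/L = g/h)
Daily solids removed = 725.6 * 24 = 17414.4 g/day
Convert g to kg: 17414.4 / 1000 = 17.4144 kg/day

17.4144 kg/day


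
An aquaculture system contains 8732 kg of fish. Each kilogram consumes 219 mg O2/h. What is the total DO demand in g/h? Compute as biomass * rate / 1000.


Total O2 consumption (mg/h) = 8732 kg * 219 mg/(kg*h) = 1912308 mg/h
Convert to g/h: 1912308 / 1000 = 1912.308 g/h

1912.308 g/h


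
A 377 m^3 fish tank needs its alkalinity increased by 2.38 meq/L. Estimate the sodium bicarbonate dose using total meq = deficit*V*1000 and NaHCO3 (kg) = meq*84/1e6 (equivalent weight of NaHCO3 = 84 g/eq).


Tank volume in L = 377 m^3 * 1000 = 377000 L
Total meq required = 2.38 meq/L * 377000 L = 897260 meq
NaHCO3 mass = 897260 meq * 84 mg/meq / 1e6 = 75.3698 kg

75.3698 kg


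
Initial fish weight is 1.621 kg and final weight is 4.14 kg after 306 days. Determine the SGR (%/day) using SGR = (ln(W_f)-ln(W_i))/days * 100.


ln(W_f) = ln(4.14) = 1.4206958
ln(W_i) = ln(1.621) = 0.48304324
ln(W_f) - ln(W_i) = 1.4206958 - 0.48304324 = 0.93765256
SGR = 0.93765256 / 306 * 100 = 0.306422 %/day

0.306422 %/day


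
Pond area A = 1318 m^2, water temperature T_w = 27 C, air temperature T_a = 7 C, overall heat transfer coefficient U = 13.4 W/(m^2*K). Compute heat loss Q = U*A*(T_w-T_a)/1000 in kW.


Temperature difference dT = 27 - 7 = 20 K
Heat loss (W) = U * A * dT = 13.4 * 1318 * 20 = 353224 W
Convert to kW: 353224 / 1000 = 353.224 kW

353.224 kW


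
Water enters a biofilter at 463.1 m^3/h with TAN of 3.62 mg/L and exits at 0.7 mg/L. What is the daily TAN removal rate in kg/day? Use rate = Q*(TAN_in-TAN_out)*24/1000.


Concentration drop: TAN_in - TAN_out = 3.62 - 0.7 = 2.92 mg/L
Hourly TAN removed = Q * dTAN = 463.1 m^3/h * 2.92 mg/L = 1352.252 g/h  (m^3/h * mg/L = g/h)
Daily TAN removed = 1352.252 * 24 = 32454.048 g/day
Convert to kg/day: 32454.048 / 1000 = 32.454048 kg/day

32.454048 kg/day


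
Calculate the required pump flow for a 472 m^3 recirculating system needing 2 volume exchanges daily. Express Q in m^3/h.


Daily recirculation volume = 472 m^3 * 2 = 944 m^3/day
Flow rate Q = daily volume / 24 h = 944 / 24 = 39.3333 m^3/h

39.3333 m^3/h


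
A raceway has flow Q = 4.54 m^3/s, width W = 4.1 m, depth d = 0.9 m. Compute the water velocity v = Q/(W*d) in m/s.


Cross-sectional area = W * d = 4.1 * 0.9 = 3.69 m^2
Velocity = Q / A = 4.54 / 3.69 = 1.23035 m/s

1.23035 m/s


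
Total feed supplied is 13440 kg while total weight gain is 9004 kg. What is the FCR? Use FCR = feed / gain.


FCR = feed consumed / weight gained
FCR = 13440 kg / 9004 kg = 1.49267

1.49267


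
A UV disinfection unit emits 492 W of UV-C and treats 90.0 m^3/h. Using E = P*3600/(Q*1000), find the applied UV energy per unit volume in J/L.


Energy delivered per hour = 492 W * 3600 s = 1771200 J/h
Volume treated per hour = 90.0 m^3/h * 1000 = 90000 L/h
dose = 1771200 / 90000 = 19.68 J/L

19.68 J/L


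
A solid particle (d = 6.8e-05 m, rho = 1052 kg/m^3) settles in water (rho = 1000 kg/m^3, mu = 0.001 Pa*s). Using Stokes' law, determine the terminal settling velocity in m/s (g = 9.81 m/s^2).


Density difference: rho_p - rho_f = 1052 - 1000 = 52 kg/m^3
d^2 = (6.8e-05)^2 = 4.624e-09 m^2
Numerator = (rho_p - rho_f) * g * d^2 = 52 * 9.81 * 4.624e-09 = 2.3587949e-06
Denominator = 18 * mu = 18 * 0.001 = 0.018
v_s = 2.3587949e-06 / 0.018 = 1.31044e-04 m/s
Check: Re = rho_f * v_s * d / mu = 1000 * 1.31044e-04 * 6.8e-05 / 0.001 = 0.00891 < 1, so Stokes' law applies.

1.31044e-04 m/s


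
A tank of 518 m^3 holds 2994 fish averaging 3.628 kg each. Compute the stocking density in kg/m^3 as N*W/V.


Total biomass = 2994 fish * 3.628 kg = 10862.232 kg
Density = total biomass / volume = 10862.232 / 518 = 20.9696 kg/m^3

20.9696 kg/m^3


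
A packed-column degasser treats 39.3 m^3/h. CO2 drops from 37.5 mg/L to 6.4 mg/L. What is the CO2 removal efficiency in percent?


CO2_out / CO2_in = 6.4 / 37.5 = 0.17066667
Fraction remaining = 0.17066667
efficiency = (1 - 0.17066667) * 100 = 82.9333 %

82.9333 %


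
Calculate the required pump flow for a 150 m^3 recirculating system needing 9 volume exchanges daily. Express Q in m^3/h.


Daily recirculation volume = 150 m^3 * 9 = 1350 m^3/day
Flow rate Q = daily volume / 24 h = 1350 / 24 = 56.25 m^3/h

56.25 m^3/h


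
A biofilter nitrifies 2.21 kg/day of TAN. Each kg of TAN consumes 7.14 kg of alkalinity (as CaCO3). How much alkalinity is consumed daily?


Alkalinity factor: 7.14 kg CaCO3 consumed per kg TAN nitrified
alk = 2.21 kg TAN * 7.14 = 15.7794 kg CaCO3/day

15.7794 kg CaCO3/day


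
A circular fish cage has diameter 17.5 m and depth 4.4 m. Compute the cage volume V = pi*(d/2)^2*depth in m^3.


r = d/2 = 17.5/2 = 8.75 m
Base area = pi*r^2 = pi*8.75^2 = 240.52819 m^2
Volume = 240.52819 * 4.4 = 1058.32 m^3

1058.32 m^3


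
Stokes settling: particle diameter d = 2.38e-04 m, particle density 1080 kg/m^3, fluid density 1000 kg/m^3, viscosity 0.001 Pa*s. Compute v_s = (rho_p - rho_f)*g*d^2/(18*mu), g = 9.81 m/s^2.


Density difference: rho_p - rho_f = 1080 - 1000 = 80 kg/m^3
d^2 = (2.38e-04)^2 = 5.6644e-08 m^2
Numerator = (rho_p - rho_f) * g * d^2 = 80 * 9.81 * 5.6644e-08 = 4.4454211e-05
Denominator = 18 * mu = 18 * 0.001 = 0.018
v_s = 4.4454211e-05 / 0.018 = 0.00246968 m/s
Check: Re = rho_f * v_s * d / mu = 1000 * 0.00246968 * 2.38e-04 / 0.001 = 0.588 < 1, so Stokes' law applies.

0.00246968 m/s


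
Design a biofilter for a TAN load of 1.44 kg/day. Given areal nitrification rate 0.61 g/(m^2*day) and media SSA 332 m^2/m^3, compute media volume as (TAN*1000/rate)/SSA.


A = 1.44*1000 / 0.61 = 2360.6557 m^2
V = 2360.6557 / 332 = 7.11041

7.11041 m^3


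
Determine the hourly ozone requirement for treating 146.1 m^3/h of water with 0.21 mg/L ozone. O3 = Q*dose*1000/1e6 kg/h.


O3 demand (mg/h) = Q * dose * 1000 = 146.1 * 0.21 * 1000 = 30681 mg/h
Convert mg to kg: 30681 / 1e6 = 0.030681 kg/h

0.030681 kg/h


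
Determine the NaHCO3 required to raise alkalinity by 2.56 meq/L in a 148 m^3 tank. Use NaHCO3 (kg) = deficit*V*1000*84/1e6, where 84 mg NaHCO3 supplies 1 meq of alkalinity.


Tank volume in L = 148 m^3 * 1000 = 148000 L
Total meq required = 2.56 meq/L * 148000 L = 378880 meq
NaHCO3 mass = 378880 meq * 84 mg/meq / 1e6 = 31.8259 kg

31.8259 kg


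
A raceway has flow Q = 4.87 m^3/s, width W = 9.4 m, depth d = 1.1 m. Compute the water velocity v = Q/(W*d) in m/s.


Cross-sectional area = W * d = 9.4 * 1.1 = 10.34 m^2
Velocity = Q / A = 4.87 / 10.34 = 0.470986 m/s

0.470986 m/s


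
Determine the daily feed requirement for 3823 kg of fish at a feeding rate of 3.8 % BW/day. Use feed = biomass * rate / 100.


Feeding rate fraction = 3.8% / 100 = 0.038
Daily feed = 3823 kg * 0.038 = 145.274 kg/day

145.274 kg/day


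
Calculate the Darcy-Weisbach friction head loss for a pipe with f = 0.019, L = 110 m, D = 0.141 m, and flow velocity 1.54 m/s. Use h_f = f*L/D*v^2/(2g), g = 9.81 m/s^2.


v^2 = 1.54^2 = 2.3716 m^2/s^2
L/D = 110/0.141 = 780.14184
h_f = f*(L/D)*v^2/(2g) = 0.019 * 780.14184 * 2.3716 / 19.62 = 1.79172 m

1.79172 m


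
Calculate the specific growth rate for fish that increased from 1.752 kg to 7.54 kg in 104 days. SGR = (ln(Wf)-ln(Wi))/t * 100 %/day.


ln(W_f) = ln(7.54) = 2.0202222
ln(W_i) = ln(1.752) = 0.56075799
ln(W_f) - ln(W_i) = 2.0202222 - 0.56075799 = 1.4594642
SGR = 1.4594642 / 104 * 100 = 1.40333 %/day

1.40333 %/day


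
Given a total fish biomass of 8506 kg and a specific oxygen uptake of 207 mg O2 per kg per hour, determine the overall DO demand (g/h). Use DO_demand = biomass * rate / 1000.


Total O2 consumption (mg/h) = 8506 kg * 207 mg/(kg*h) = 1760742 mg/h
Convert to g/h: 1760742 / 1000 = 1760.742 g/h

1760.742 g/h


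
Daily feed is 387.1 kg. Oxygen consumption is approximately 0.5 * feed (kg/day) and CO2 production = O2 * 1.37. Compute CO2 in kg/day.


O2 = 387.1 * 0.5 = 193.55
CO2 = 193.55 * 1.37 = 265.1635

265.1635 kg/day


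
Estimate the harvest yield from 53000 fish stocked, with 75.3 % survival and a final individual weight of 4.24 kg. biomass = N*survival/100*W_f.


Survivors = 53000 * 75.3/100 = 39909 fish
Harvest biomass = survivors * W_f = 39909 * 4.24 = 169214.16 kg

169214.16 kg


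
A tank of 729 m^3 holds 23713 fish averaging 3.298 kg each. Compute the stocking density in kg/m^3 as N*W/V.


Total biomass = 23713 fish * 3.298 kg = 78205.474 kg
Density = total biomass / volume = 78205.474 / 729 = 107.278 kg/m^3

107.278 kg/m^3


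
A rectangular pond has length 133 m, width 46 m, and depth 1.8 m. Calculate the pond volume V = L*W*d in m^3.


Base area = L * W = 133 * 46 = 6118 m^2
Volume = area * depth = 6118 * 1.8 = 11012.4 m^3

11012.4 m^3


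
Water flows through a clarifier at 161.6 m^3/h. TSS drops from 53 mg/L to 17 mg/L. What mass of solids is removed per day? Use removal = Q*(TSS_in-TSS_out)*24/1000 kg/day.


Concentration drop: TSS_in - TSS_out = 53 - 17 = 36 mg/L
Hourly solids removed = Q * dTSS = 161.6 m^3/h * 36 mg/L = 5817.6 g/h  (m^3/h * mg/L = g/h)
Daily solids removed = 5817.6 * 24 = 139622.4 g/day
Convert g to kg: 139622.4 / 1000 = 139.6224 kg/day

139.6224 kg/day


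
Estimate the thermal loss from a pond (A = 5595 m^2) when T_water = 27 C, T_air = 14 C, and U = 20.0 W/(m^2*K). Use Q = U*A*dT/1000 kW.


Temperature difference dT = 27 - 14 = 13 K
Heat loss (W) = U * A * dT = 20.0 * 5595 * 13 = 1454700 W
Convert to kW: 1454700 / 1000 = 1454.7 kW

1454.7 kW


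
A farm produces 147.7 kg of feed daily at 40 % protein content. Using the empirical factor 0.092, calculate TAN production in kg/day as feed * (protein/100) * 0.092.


Protein in feed = 147.7 * 40/100 = 59.08 kg/day
TAN = protein * 0.092 = 59.08 * 0.092 = 5.43536 kg/day

5.43536 kg/day


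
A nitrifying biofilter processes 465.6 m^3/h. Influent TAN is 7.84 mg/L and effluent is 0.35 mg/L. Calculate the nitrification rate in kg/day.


Concentration drop: TAN_in - TAN_out = 7.84 - 0.35 = 7.49 mg/L
Hourly TAN removed = Q * dTAN = 465.6 m^3/h * 7.49 mg/L = 3487.344 g/h  (m^3/h * mg/L = g/h)
Daily TAN removed = 3487.344 * 24 = 83696.256 g/day
Convert to kg/day: 83696.256 / 1000 = 83.696256 kg/day

83.696256 kg/day


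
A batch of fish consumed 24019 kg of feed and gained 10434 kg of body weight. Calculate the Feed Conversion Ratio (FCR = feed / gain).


FCR = feed consumed / weight gained
FCR = 24019 kg / 10434 kg = 2.30199

2.30199


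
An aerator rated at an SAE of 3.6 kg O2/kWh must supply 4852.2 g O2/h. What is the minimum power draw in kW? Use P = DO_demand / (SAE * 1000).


SAE in g O2/kWh = 3.6 * 1000 = 3600 g/kWh
P = DO_demand / SAE_g = 4852.2 / 3600 = 1.34783 kW

1.34783 kW


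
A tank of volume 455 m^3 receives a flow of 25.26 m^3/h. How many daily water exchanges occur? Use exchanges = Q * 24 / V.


Daily flow volume = 25.26 m^3/h * 24 h = 606.24 m^3/day
Exchanges = daily flow / tank volume = 606.24 / 455 = 1.3324 exchanges/day

1.3324 exchanges/day


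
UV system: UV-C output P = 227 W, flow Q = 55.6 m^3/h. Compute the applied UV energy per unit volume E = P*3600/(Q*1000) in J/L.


Energy delivered per hour = 227 W * 3600 s = 817200 J/h
Volume treated per hour = 55.6 m^3/h * 1000 = 55600 L/h
dose = 817200 / 55600 = 14.6978 J/L

14.6978 J/L


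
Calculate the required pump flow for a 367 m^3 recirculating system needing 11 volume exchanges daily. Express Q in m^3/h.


Daily recirculation volume = 367 m^3 * 11 = 4037 m^3/day
Flow rate Q = daily volume / 24 h = 4037 / 24 = 168.208 m^3/h

168.208 m^3/h


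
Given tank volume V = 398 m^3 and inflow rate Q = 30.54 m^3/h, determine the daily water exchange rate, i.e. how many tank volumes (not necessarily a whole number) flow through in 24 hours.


Daily flow volume = 30.54 m^3/h * 24 h = 732.96 m^3/day
Exchanges = daily flow / tank volume = 732.96 / 398 = 1.84161 exchanges/day

1.84161 exchanges/day


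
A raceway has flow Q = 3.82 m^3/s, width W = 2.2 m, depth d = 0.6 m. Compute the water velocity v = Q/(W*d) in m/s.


Cross-sectional area = W * d = 2.2 * 0.6 = 1.32 m^2
Velocity = Q / A = 3.82 / 1.32 = 2.89394 m/s

2.89394 m/s
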